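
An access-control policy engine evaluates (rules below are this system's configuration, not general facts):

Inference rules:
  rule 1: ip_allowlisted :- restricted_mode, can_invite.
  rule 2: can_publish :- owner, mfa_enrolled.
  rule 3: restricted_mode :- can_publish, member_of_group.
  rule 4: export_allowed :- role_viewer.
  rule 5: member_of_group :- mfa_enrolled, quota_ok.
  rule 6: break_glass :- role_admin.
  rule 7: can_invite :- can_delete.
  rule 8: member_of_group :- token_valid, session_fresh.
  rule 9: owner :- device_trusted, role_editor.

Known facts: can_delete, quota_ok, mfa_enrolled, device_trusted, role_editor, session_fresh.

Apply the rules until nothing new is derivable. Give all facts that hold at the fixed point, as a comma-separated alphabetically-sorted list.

Round 1: rule 5 [member_of_group :- mfa_enrolled, quota_ok.]; rule 7 [can_invite :- can_delete.]; rule 9 [owner :- device_trusted, role_editor.]. Adds member_of_group, can_invite, owner.
Round 2: rule 2 [can_publish :- owner, mfa_enrolled.]. Adds can_publish.
Round 3: rule 3 [restricted_mode :- can_publish, member_of_group.]. Adds restricted_mode.
Round 4: rule 1 [ip_allowlisted :- restricted_mode, can_invite.]. Adds ip_allowlisted.

can_delete, can_invite, can_publish, device_trusted, ip_allowlisted, member_of_group, mfa_enrolled, owner, quota_ok, restricted_mode, role_editor, session_fresh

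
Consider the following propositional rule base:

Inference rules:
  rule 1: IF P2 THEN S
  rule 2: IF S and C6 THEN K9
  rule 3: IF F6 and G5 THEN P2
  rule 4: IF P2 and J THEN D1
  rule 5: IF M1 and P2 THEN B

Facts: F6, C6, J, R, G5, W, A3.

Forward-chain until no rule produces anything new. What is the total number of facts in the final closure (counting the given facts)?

[1] rule 3 [IF F6 and G5 THEN P2]. ⇒ new: P2.
[2] rule 1 [IF P2 THEN S]; rule 4 [IF P2 and J THEN D1]. ⇒ new: S, D1.
[3] rule 2 [IF S and C6 THEN K9]. ⇒ new: K9.
Closure: {A3, C6, D1, F6, G5, J, K9, P2, R, S, W} — 11 facts.

11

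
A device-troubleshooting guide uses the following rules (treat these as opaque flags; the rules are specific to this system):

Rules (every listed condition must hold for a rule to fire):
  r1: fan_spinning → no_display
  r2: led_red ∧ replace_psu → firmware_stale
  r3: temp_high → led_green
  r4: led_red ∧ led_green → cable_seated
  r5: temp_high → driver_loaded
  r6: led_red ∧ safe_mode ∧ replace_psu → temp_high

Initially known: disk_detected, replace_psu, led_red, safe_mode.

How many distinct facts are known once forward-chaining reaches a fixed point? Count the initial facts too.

9

Round 1 fires r2, r6, giving firmware_stale, temp_high.
Round 2 fires r3, r5, giving led_green, driver_loaded.
Round 3 fires r4, giving cable_seated.
Closure: {cable_seated, disk_detected, driver_loaded, firmware_stale, led_green, led_red, replace_psu, safe_mode, temp_high} — 9 facts.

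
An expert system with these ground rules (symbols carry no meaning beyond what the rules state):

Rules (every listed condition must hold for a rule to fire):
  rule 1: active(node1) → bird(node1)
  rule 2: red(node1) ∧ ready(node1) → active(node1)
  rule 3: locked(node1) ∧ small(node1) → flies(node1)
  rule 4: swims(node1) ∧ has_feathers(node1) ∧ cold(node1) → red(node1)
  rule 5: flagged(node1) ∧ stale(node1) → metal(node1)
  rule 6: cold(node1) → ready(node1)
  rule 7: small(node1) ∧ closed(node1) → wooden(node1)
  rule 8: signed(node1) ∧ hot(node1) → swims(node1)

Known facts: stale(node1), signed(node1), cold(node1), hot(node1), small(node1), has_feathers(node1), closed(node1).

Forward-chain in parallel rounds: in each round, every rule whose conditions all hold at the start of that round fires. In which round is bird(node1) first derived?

4

Round 1: rule 6 [cold(node1) → ready(node1)]; rule 7 [small(node1) ∧ closed(node1) → wooden(node1)]; rule 8 [signed(node1) ∧ hot(node1) → swims(node1)]. Adds ready(node1), wooden(node1), swims(node1).
Round 2: rule 4 [swims(node1) ∧ has_feathers(node1) ∧ cold(node1) → red(node1)]. Adds red(node1).
Round 3: rule 2 [red(node1) ∧ ready(node1) → active(node1)]. Adds active(node1).
Round 4: rule 1 [active(node1) → bird(node1)]. Adds bird(node1).
bird(node1) first appears in round 4.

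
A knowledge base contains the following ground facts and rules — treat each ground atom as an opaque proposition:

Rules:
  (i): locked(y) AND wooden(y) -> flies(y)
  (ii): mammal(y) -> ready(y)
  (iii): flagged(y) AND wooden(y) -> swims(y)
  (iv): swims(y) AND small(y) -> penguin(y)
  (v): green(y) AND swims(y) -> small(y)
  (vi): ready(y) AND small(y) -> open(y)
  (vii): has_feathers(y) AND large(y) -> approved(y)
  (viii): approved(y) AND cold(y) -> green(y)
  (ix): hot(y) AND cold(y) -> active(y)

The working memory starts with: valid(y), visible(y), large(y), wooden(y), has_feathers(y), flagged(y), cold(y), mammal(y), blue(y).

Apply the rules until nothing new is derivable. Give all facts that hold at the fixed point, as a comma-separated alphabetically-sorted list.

Round 1: (ii) [mammal(y) -> ready(y)]; (iii) [flagged(y) AND wooden(y) -> swims(y)]; (vii) [has_feathers(y) AND large(y) -> approved(y)]. Adds ready(y), swims(y), approved(y).
Round 2: (viii) [approved(y) AND cold(y) -> green(y)]. Adds green(y).
Round 3: (v) [green(y) AND swims(y) -> small(y)]. Adds small(y).
Round 4: (iv) [swims(y) AND small(y) -> penguin(y)]; (vi) [ready(y) AND small(y) -> open(y)]. Adds penguin(y), open(y).

approved(y), blue(y), cold(y), flagged(y), green(y), has_feathers(y), large(y), mammal(y), open(y), penguin(y), ready(y), small(y), swims(y), valid(y), visible(y), wooden(y)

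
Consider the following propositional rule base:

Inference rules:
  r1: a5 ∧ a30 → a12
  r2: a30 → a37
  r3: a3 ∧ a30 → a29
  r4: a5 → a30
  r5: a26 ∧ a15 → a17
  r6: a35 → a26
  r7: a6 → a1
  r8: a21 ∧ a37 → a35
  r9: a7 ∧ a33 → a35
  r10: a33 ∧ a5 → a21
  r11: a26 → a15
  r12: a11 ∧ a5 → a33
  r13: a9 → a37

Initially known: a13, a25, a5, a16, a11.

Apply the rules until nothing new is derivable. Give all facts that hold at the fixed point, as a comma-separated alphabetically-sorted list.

a11, a12, a13, a15, a16, a17, a21, a25, a26, a30, a33, a35, a37, a5

[1] r4 [a5 → a30]; r12 [a11 ∧ a5 → a33]. ⇒ new: a30, a33.
[2] r1 [a5 ∧ a30 → a12]; r2 [a30 → a37]; r10 [a33 ∧ a5 → a21]. ⇒ new: a12, a37, a21.
[3] r8 [a21 ∧ a37 → a35]. ⇒ new: a35.
[4] r6 [a35 → a26]. ⇒ new: a26.
[5] r11 [a26 → a15]. ⇒ new: a15.
[6] r5 [a26 ∧ a15 → a17]. ⇒ new: a17.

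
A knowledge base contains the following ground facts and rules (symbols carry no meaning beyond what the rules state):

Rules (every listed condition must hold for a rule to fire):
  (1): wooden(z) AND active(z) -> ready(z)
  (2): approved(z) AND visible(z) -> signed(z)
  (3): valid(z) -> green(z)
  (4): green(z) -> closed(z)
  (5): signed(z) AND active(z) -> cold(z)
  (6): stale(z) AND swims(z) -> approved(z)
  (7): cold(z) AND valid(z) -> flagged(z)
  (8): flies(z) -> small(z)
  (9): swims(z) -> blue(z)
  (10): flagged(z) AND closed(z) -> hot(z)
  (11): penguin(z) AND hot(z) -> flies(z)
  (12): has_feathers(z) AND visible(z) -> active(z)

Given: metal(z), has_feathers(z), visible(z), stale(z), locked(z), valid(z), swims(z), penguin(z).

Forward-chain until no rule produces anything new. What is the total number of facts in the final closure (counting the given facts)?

Round 1 fires (3), (6), (9), (12), giving green(z), approved(z), blue(z), active(z).
Round 2 fires (2), (4), giving signed(z), closed(z).
Round 3 fires (5), giving cold(z).
Round 4 fires (7), giving flagged(z).
Round 5 fires (10), giving hot(z).
Round 6 fires (11), giving flies(z).
Round 7 fires (8), giving small(z).
Closure: {active(z), approved(z), blue(z), closed(z), cold(z), flagged(z), flies(z), green(z), has_feathers(z), hot(z), locked(z), metal(z), penguin(z), signed(z), small(z), stale(z), swims(z), valid(z), visible(z)} — 19 facts.

19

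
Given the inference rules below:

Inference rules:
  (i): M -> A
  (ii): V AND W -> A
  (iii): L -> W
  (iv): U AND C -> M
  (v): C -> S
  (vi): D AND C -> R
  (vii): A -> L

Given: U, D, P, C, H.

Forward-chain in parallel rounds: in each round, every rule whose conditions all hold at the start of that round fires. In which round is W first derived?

Round 1: (iv) [U AND C -> M]; (v) [C -> S]; (vi) [D AND C -> R]. Adds M, S, R.
Round 2: (i) [M -> A]. Adds A.
Round 3: (vii) [A -> L]. Adds L.
Round 4: (iii) [L -> W]. Adds W.
W first appears in round 4.

4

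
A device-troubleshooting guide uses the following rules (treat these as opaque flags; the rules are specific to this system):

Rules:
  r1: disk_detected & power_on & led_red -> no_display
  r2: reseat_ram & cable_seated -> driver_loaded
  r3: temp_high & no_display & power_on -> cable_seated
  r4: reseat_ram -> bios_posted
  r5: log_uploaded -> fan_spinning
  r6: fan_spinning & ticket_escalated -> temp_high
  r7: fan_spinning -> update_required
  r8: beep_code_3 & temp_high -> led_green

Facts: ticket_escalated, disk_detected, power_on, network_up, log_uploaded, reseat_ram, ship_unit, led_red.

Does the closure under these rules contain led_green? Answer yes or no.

Round 1 fires r1, r4, r5, giving no_display, bios_posted, fan_spinning.
Round 2 fires r6, r7, giving temp_high, update_required.
Round 3 fires r3, giving cable_seated.
Round 4 fires r2, giving driver_loaded.
Fixed point reached. led_green is concluded only by r8; r8 needs beep_code_3 (never derived).

no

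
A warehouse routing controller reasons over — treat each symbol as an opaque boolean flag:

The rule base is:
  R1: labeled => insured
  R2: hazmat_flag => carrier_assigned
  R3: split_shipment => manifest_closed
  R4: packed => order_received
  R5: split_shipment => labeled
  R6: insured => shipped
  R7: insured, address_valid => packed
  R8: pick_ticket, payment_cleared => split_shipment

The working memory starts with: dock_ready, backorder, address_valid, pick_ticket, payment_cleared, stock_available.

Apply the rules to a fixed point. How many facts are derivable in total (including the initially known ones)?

13

[1] R8 [pick_ticket, payment_cleared => split_shipment]. ⇒ new: split_shipment.
[2] R3 [split_shipment => manifest_closed]; R5 [split_shipment => labeled]. ⇒ new: manifest_closed, labeled.
[3] R1 [labeled => insured]. ⇒ new: insured.
[4] R6 [insured => shipped]; R7 [insured, address_valid => packed]. ⇒ new: shipped, packed.
[5] R4 [packed => order_received]. ⇒ new: order_received.
Closure: {address_valid, backorder, dock_ready, insured, labeled, manifest_closed, order_received, packed, payment_cleared, pick_ticket, shipped, split_shipment, stock_available} — 13 facts.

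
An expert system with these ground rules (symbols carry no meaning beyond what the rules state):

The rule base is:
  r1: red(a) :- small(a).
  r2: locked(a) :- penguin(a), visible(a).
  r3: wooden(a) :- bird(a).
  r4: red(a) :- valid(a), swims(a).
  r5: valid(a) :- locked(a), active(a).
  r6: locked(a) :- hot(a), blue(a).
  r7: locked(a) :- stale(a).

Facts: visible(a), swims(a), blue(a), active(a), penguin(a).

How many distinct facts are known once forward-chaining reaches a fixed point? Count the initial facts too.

Round 1 — r2, derive locked(a).
Round 2 — r5, derive valid(a).
Round 3 — r4, derive red(a).
Closure: {active(a), blue(a), locked(a), penguin(a), red(a), swims(a), valid(a), visible(a)} — 8 facts.

8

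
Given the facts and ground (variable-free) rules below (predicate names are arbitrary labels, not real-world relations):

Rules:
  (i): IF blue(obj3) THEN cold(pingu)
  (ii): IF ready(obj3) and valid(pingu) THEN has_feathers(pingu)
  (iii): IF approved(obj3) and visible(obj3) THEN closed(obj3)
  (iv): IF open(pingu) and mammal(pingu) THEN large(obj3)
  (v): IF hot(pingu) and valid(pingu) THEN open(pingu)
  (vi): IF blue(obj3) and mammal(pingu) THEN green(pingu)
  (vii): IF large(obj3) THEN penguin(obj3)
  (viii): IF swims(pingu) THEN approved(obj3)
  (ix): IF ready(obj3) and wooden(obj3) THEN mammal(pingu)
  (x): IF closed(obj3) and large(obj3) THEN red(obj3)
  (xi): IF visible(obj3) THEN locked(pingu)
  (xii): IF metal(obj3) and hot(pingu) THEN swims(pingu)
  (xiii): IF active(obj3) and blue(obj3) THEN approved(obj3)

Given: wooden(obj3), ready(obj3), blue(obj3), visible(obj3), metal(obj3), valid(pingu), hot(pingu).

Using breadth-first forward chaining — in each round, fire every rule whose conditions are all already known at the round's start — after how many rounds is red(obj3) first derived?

4

Round 1: (i) [IF blue(obj3) THEN cold(pingu)]; (ii) [IF ready(obj3) and valid(pingu) THEN has_feathers(pingu)]; (v) [IF hot(pingu) and valid(pingu) THEN open(pingu)]; (ix) [IF ready(obj3) and wooden(obj3) THEN mammal(pingu)]; (xi) [IF visible(obj3) THEN locked(pingu)]; (xii) [IF metal(obj3) and hot(pingu) THEN swims(pingu)]. New: cold(pingu), has_feathers(pingu), open(pingu), mammal(pingu), locked(pingu), swims(pingu).
Round 2: (iv) [IF open(pingu) and mammal(pingu) THEN large(obj3)]; (vi) [IF blue(obj3) and mammal(pingu) THEN green(pingu)]; (viii) [IF swims(pingu) THEN approved(obj3)]. New: large(obj3), green(pingu), approved(obj3).
Round 3: (iii) [IF approved(obj3) and visible(obj3) THEN closed(obj3)]; (vii) [IF large(obj3) THEN penguin(obj3)]. New: closed(obj3), penguin(obj3).
Round 4: (x) [IF closed(obj3) and large(obj3) THEN red(obj3)]. New: red(obj3).
red(obj3) first appears in round 4.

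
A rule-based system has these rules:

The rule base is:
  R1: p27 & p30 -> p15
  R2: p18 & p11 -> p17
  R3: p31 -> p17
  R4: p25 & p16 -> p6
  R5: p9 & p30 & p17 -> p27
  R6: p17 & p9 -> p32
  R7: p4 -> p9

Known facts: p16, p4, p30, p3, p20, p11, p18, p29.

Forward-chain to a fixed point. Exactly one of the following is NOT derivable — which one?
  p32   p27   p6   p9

p6

[1] R2 [p18 & p11 -> p17]; R7 [p4 -> p9]. ⇒ new: p17, p9.
[2] R5 [p9 & p30 & p17 -> p27]; R6 [p17 & p9 -> p32]. ⇒ new: p27, p32.
[3] R1 [p27 & p30 -> p15]. ⇒ new: p15.
Derived: p32 (round 2), p9 (round 1), p27 (round 2). p6 never appears in any round.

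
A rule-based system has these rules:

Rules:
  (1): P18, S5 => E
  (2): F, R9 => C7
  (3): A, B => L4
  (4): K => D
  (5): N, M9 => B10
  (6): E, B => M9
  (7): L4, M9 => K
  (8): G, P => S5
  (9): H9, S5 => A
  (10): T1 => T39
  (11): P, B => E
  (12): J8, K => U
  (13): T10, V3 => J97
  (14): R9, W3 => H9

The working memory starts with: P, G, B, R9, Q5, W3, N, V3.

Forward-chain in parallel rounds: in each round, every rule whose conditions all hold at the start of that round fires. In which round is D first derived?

Round 1: (8) [G, P => S5]; (11) [P, B => E]; (14) [R9, W3 => H9]. Adds S5, E, H9.
Round 2: (6) [E, B => M9]; (9) [H9, S5 => A]. Adds M9, A.
Round 3: (3) [A, B => L4]; (5) [N, M9 => B10]. Adds L4, B10.
Round 4: (7) [L4, M9 => K]. Adds K.
Round 5: (4) [K => D]. Adds D.
D first appears in round 5.

5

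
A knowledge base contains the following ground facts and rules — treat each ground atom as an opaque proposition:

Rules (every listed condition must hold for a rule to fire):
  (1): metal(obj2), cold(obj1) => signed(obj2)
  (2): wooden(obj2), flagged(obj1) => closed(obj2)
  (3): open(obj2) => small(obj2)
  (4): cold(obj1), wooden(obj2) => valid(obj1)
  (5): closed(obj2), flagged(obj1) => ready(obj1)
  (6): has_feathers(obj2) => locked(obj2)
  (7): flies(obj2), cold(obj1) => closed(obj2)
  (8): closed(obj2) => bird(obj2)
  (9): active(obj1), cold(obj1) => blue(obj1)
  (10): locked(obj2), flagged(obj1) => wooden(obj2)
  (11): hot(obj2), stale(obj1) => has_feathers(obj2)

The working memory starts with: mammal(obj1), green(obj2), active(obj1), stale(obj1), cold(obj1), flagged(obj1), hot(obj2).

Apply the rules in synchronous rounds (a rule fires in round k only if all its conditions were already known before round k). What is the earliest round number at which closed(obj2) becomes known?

4

Round 1 fires (9), (11), giving blue(obj1), has_feathers(obj2).
Round 2 fires (6), giving locked(obj2).
Round 3 fires (10), giving wooden(obj2).
Round 4 fires (2), (4), giving closed(obj2), valid(obj1).
closed(obj2) first appears in round 4.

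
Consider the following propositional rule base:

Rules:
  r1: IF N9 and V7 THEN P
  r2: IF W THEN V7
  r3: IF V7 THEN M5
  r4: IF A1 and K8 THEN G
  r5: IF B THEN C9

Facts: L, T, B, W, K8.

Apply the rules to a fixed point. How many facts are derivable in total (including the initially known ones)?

Round 1: r2 [IF W THEN V7]; r5 [IF B THEN C9]. Adds V7, C9.
Round 2: r3 [IF V7 THEN M5]. Adds M5.
Closure: {B, C9, K8, L, M5, T, V7, W} — 8 facts.

8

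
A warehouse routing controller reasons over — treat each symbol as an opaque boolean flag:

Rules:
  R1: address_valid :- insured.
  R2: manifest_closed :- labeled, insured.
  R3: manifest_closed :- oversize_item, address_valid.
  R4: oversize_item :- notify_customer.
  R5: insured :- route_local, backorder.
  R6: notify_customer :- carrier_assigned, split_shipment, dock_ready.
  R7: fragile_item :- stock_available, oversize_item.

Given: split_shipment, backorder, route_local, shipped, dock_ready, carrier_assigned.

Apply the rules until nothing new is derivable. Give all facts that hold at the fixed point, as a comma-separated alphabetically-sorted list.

address_valid, backorder, carrier_assigned, dock_ready, insured, manifest_closed, notify_customer, oversize_item, route_local, shipped, split_shipment

[1] R5 [insured :- route_local, backorder.]; R6 [notify_customer :- carrier_assigned, split_shipment, dock_ready.]. ⇒ new: insured, notify_customer.
[2] R1 [address_valid :- insured.]; R4 [oversize_item :- notify_customer.]. ⇒ new: address_valid, oversize_item.
[3] R3 [manifest_closed :- oversize_item, address_valid.]. ⇒ new: manifest_closed.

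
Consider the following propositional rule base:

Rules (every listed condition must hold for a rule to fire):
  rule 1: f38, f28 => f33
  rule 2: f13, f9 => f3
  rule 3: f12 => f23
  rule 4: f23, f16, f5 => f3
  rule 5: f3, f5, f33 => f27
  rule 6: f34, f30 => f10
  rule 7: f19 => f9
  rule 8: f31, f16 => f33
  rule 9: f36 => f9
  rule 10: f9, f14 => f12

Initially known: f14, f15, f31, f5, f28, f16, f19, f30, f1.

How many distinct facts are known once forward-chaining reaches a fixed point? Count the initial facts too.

Round 1: rule 7 [f19 => f9]; rule 8 [f31, f16 => f33]. Adds f9, f33.
Round 2: rule 10 [f9, f14 => f12]. Adds f12.
Round 3: rule 3 [f12 => f23]. Adds f23.
Round 4: rule 4 [f23, f16, f5 => f3]. Adds f3.
Round 5: rule 5 [f3, f5, f33 => f27]. Adds f27.
Closure: {f1, f12, f14, f15, f16, f19, f23, f27, f28, f3, f30, f31, f33, f5, f9} — 15 facts.

15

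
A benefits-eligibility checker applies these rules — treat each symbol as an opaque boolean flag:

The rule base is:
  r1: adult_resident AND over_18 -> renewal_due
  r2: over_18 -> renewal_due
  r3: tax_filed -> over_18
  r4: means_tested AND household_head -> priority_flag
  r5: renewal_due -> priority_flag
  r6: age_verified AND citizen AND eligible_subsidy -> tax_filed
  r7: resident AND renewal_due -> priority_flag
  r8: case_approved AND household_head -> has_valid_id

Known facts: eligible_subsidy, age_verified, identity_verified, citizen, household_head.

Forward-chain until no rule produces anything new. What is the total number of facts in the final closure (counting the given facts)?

Round 1 — r6, derive tax_filed.
Round 2 — r3, derive over_18.
Round 3 — r2, derive renewal_due.
Round 4 — r5, derive priority_flag.
Closure: {age_verified, citizen, eligible_subsidy, household_head, identity_verified, over_18, priority_flag, renewal_due, tax_filed} — 9 facts.

9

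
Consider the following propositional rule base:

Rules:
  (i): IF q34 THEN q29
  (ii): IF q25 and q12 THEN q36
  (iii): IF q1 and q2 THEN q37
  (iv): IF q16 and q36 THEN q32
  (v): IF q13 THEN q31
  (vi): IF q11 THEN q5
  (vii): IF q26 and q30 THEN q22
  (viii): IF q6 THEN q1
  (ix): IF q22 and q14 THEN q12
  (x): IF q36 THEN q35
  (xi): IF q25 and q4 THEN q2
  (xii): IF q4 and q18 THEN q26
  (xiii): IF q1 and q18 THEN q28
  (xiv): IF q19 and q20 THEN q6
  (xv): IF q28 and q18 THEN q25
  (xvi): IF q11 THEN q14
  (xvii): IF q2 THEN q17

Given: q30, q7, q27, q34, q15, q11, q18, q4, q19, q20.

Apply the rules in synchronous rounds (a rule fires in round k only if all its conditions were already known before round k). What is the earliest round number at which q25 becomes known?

4

Round 1: (i) [IF q34 THEN q29]; (vi) [IF q11 THEN q5]; (xii) [IF q4 and q18 THEN q26]; (xiv) [IF q19 and q20 THEN q6]; (xvi) [IF q11 THEN q14]. New: q29, q5, q26, q6, q14.
Round 2: (vii) [IF q26 and q30 THEN q22]; (viii) [IF q6 THEN q1]. New: q22, q1.
Round 3: (ix) [IF q22 and q14 THEN q12]; (xiii) [IF q1 and q18 THEN q28]. New: q12, q28.
Round 4: (xv) [IF q28 and q18 THEN q25]. New: q25.
q25 first appears in round 4.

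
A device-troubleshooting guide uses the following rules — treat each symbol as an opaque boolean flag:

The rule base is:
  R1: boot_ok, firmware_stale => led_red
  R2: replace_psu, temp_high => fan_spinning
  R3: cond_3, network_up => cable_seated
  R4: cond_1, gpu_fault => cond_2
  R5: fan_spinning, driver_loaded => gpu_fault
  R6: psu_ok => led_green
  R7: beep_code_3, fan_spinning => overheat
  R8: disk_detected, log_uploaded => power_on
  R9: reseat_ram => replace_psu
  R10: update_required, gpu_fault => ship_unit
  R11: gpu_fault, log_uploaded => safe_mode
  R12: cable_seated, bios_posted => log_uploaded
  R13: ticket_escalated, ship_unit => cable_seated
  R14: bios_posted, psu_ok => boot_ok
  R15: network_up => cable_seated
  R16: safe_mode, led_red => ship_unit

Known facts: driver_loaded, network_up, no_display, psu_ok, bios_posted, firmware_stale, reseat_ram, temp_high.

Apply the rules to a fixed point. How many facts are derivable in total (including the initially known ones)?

18

Round 1 — R6, R9, R14, R15, derive led_green, replace_psu, boot_ok, cable_seated.
Round 2 — R1, R2, R12, derive led_red, fan_spinning, log_uploaded.
Round 3 — R5, derive gpu_fault.
Round 4 — R11, derive safe_mode.
Round 5 — R16, derive ship_unit.
Closure: {bios_posted, boot_ok, cable_seated, driver_loaded, fan_spinning, firmware_stale, gpu_fault, led_green, led_red, log_uploaded, network_up, no_display, psu_ok, replace_psu, reseat_ram, safe_mode, ship_unit, temp_high} — 18 facts.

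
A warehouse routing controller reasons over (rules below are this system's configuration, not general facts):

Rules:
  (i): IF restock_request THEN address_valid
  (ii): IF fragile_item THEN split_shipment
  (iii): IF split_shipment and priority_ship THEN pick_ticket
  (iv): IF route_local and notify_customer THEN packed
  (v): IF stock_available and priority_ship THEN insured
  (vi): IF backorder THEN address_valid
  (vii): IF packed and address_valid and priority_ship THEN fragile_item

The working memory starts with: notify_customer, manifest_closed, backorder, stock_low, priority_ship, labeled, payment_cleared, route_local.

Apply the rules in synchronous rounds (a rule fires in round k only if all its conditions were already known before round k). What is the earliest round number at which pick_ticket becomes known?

Round 1: (iv) [IF route_local and notify_customer THEN packed]; (vi) [IF backorder THEN address_valid]. Adds packed, address_valid.
Round 2: (vii) [IF packed and address_valid and priority_ship THEN fragile_item]. Adds fragile_item.
Round 3: (ii) [IF fragile_item THEN split_shipment]. Adds split_shipment.
Round 4: (iii) [IF split_shipment and priority_ship THEN pick_ticket]. Adds pick_ticket.
pick_ticket first appears in round 4.

4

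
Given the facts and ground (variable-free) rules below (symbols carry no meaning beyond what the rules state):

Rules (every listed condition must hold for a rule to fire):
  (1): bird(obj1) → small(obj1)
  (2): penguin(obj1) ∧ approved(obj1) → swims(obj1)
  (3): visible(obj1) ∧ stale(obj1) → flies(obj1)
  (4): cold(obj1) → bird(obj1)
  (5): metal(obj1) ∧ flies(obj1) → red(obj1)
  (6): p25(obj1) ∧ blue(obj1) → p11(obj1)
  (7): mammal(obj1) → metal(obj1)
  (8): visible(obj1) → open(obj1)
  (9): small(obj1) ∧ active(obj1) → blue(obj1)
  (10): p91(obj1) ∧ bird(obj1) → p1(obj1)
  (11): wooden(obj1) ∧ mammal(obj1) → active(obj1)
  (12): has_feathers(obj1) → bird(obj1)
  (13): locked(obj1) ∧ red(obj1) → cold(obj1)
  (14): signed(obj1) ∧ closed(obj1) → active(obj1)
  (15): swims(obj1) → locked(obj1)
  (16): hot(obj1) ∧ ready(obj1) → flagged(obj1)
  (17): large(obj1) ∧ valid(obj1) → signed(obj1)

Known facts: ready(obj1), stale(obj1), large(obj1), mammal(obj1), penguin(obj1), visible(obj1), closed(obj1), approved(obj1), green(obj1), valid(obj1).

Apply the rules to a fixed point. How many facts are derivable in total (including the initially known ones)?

22

Round 1: (2) [penguin(obj1) ∧ approved(obj1) → swims(obj1)]; (3) [visible(obj1) ∧ stale(obj1) → flies(obj1)]; (7) [mammal(obj1) → metal(obj1)]; (8) [visible(obj1) → open(obj1)]; (17) [large(obj1) ∧ valid(obj1) → signed(obj1)]. New: swims(obj1), flies(obj1), metal(obj1), open(obj1), signed(obj1).
Round 2: (5) [metal(obj1) ∧ flies(obj1) → red(obj1)]; (14) [signed(obj1) ∧ closed(obj1) → active(obj1)]; (15) [swims(obj1) → locked(obj1)]. New: red(obj1), active(obj1), locked(obj1).
Round 3: (13) [locked(obj1) ∧ red(obj1) → cold(obj1)]. New: cold(obj1).
Round 4: (4) [cold(obj1) → bird(obj1)]. New: bird(obj1).
Round 5: (1) [bird(obj1) → small(obj1)]. New: small(obj1).
Round 6: (9) [small(obj1) ∧ active(obj1) → blue(obj1)]. New: blue(obj1).
Closure: {active(obj1), approved(obj1), bird(obj1), blue(obj1), closed(obj1), cold(obj1), flies(obj1), green(obj1), large(obj1), locked(obj1), mammal(obj1), metal(obj1), open(obj1), penguin(obj1), ready(obj1), red(obj1), signed(obj1), small(obj1), stale(obj1), swims(obj1), valid(obj1), visible(obj1)} — 22 facts.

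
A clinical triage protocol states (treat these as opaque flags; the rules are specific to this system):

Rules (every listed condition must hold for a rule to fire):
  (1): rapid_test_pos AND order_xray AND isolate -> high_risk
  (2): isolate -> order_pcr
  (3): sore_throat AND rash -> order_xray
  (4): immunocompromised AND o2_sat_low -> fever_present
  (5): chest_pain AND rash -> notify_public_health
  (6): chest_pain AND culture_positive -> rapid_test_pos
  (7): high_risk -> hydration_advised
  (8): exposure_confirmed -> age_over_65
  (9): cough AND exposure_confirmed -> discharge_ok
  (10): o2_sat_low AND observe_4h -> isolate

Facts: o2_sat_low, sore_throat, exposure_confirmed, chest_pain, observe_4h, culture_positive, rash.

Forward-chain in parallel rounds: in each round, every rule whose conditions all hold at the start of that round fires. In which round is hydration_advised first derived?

3

Round 1: (3) [sore_throat AND rash -> order_xray]; (5) [chest_pain AND rash -> notify_public_health]; (6) [chest_pain AND culture_positive -> rapid_test_pos]; (8) [exposure_confirmed -> age_over_65]; (10) [o2_sat_low AND observe_4h -> isolate]. Adds order_xray, notify_public_health, rapid_test_pos, age_over_65, isolate.
Round 2: (1) [rapid_test_pos AND order_xray AND isolate -> high_risk]; (2) [isolate -> order_pcr]. Adds high_risk, order_pcr.
Round 3: (7) [high_risk -> hydration_advised]. Adds hydration_advised.
hydration_advised first appears in round 3.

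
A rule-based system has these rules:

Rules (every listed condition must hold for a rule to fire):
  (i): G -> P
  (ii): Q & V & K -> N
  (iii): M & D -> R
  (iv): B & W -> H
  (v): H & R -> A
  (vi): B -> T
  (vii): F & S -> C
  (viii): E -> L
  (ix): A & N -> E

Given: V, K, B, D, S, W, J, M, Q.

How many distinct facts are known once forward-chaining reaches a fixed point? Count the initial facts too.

16

Round 1 — (ii), (iii), (iv), (vi), derive N, R, H, T.
Round 2 — (v), derive A.
Round 3 — (ix), derive E.
Round 4 — (viii), derive L.
Closure: {A, B, D, E, H, J, K, L, M, N, Q, R, S, T, V, W} — 16 facts.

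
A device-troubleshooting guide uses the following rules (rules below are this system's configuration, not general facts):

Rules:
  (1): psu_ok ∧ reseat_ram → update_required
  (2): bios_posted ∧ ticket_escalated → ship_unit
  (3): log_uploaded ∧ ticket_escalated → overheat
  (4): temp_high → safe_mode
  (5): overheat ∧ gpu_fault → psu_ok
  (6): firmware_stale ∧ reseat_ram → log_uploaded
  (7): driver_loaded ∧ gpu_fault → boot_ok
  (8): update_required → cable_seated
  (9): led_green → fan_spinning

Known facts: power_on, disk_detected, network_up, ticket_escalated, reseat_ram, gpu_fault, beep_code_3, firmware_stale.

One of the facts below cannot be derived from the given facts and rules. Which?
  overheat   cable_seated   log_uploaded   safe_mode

Round 1 fires (6), giving log_uploaded.
Round 2 fires (3), giving overheat.
Round 3 fires (5), giving psu_ok.
Round 4 fires (1), giving update_required.
Round 5 fires (8), giving cable_seated.
Derived: log_uploaded (round 1), overheat (round 2), cable_seated (round 5). safe_mode never appears in any round.

safe_mode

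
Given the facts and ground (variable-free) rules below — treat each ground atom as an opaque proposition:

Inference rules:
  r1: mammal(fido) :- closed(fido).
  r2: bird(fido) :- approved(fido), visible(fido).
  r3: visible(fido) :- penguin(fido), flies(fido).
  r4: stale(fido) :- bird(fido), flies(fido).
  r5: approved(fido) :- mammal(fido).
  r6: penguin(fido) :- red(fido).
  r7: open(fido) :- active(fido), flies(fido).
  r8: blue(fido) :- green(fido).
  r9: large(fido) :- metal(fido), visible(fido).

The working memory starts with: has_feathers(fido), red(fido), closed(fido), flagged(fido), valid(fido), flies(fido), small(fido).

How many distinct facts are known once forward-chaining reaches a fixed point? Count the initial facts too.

13

Round 1: r1 [mammal(fido) :- closed(fido).]; r6 [penguin(fido) :- red(fido).]. New: mammal(fido), penguin(fido).
Round 2: r3 [visible(fido) :- penguin(fido), flies(fido).]; r5 [approved(fido) :- mammal(fido).]. New: visible(fido), approved(fido).
Round 3: r2 [bird(fido) :- approved(fido), visible(fido).]. New: bird(fido).
Round 4: r4 [stale(fido) :- bird(fido), flies(fido).]. New: stale(fido).
Closure: {approved(fido), bird(fido), closed(fido), flagged(fido), flies(fido), has_feathers(fido), mammal(fido), penguin(fido), red(fido), small(fido), stale(fido), valid(fido), visible(fido)} — 13 facts.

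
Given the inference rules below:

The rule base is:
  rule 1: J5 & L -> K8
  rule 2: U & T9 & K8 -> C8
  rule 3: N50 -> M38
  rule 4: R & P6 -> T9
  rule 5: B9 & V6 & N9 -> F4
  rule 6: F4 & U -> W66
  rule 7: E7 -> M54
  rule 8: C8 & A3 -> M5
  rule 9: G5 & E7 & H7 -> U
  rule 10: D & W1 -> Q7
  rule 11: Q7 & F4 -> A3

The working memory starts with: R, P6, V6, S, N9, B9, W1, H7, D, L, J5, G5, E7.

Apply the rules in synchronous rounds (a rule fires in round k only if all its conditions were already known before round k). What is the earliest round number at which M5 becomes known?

3

[1] rule 1 [J5 & L -> K8]; rule 4 [R & P6 -> T9]; rule 5 [B9 & V6 & N9 -> F4]; rule 7 [E7 -> M54]; rule 9 [G5 & E7 & H7 -> U]; rule 10 [D & W1 -> Q7]. ⇒ new: K8, T9, F4, M54, U, Q7.
[2] rule 2 [U & T9 & K8 -> C8]; rule 6 [F4 & U -> W66]; rule 11 [Q7 & F4 -> A3]. ⇒ new: C8, W66, A3.
[3] rule 8 [C8 & A3 -> M5]. ⇒ new: M5.
M5 first appears in round 3.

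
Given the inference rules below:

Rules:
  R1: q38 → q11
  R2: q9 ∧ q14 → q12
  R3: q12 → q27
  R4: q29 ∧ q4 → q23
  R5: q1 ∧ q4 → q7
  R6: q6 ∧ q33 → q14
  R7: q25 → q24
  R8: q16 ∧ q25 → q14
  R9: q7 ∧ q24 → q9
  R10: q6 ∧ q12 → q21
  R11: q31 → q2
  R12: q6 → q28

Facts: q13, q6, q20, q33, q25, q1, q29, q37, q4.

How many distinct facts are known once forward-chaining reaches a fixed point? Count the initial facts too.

Round 1 — R4, R5, R6, R7, R12, derive q23, q7, q14, q24, q28.
Round 2 — R9, derive q9.
Round 3 — R2, derive q12.
Round 4 — R3, R10, derive q27, q21.
Closure: {q1, q12, q13, q14, q20, q21, q23, q24, q25, q27, q28, q29, q33, q37, q4, q6, q7, q9} — 18 facts.

18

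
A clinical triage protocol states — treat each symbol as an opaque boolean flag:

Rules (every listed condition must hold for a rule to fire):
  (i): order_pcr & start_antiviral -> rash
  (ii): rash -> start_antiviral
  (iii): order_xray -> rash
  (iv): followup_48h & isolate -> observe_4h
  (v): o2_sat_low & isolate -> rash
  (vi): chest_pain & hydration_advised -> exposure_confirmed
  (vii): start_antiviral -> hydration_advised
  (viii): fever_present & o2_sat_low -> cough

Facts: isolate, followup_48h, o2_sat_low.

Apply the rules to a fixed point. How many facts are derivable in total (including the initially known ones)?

[1] (iv) [followup_48h & isolate -> observe_4h]; (v) [o2_sat_low & isolate -> rash]. ⇒ new: observe_4h, rash.
[2] (ii) [rash -> start_antiviral]. ⇒ new: start_antiviral.
[3] (vii) [start_antiviral -> hydration_advised]. ⇒ new: hydration_advised.
Closure: {followup_48h, hydration_advised, isolate, o2_sat_low, observe_4h, rash, start_antiviral} — 7 facts.

7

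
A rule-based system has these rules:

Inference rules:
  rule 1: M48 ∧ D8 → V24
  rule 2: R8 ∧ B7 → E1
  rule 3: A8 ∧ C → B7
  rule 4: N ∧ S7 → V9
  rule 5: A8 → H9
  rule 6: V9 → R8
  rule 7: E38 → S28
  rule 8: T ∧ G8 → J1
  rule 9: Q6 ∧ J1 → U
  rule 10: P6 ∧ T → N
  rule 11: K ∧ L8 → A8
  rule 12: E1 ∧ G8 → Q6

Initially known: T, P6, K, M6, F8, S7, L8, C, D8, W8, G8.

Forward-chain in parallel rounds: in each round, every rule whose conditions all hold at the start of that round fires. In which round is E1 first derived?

4

Round 1: rule 8 [T ∧ G8 → J1]; rule 10 [P6 ∧ T → N]; rule 11 [K ∧ L8 → A8]. New: J1, N, A8.
Round 2: rule 3 [A8 ∧ C → B7]; rule 4 [N ∧ S7 → V9]; rule 5 [A8 → H9]. New: B7, V9, H9.
Round 3: rule 6 [V9 → R8]. New: R8.
Round 4: rule 2 [R8 ∧ B7 → E1]. New: E1.
E1 first appears in round 4.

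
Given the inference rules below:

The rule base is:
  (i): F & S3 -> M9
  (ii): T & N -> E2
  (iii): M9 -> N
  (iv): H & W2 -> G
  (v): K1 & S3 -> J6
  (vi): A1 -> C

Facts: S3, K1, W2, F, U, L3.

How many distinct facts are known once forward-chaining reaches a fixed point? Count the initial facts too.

9

Round 1: (i) [F & S3 -> M9]; (v) [K1 & S3 -> J6]. New: M9, J6.
Round 2: (iii) [M9 -> N]. New: N.
Closure: {F, J6, K1, L3, M9, N, S3, U, W2} — 9 facts.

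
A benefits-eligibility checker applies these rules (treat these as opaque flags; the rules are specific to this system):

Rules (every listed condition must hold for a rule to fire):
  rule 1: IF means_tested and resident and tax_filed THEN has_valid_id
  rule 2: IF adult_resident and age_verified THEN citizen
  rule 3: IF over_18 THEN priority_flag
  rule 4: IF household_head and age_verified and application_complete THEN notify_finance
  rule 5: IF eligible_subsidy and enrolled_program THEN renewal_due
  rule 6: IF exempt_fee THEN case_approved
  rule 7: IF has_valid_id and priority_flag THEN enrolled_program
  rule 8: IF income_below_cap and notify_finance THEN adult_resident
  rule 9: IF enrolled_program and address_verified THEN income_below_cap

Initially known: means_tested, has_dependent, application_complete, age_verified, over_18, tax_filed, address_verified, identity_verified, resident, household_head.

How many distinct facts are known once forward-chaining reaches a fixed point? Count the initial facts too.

17

[1] rule 1 [IF means_tested and resident and tax_filed THEN has_valid_id]; rule 3 [IF over_18 THEN priority_flag]; rule 4 [IF household_head and age_verified and application_complete THEN notify_finance]. ⇒ new: has_valid_id, priority_flag, notify_finance.
[2] rule 7 [IF has_valid_id and priority_flag THEN enrolled_program]. ⇒ new: enrolled_program.
[3] rule 9 [IF enrolled_program and address_verified THEN income_below_cap]. ⇒ new: income_below_cap.
[4] rule 8 [IF income_below_cap and notify_finance THEN adult_resident]. ⇒ new: adult_resident.
[5] rule 2 [IF adult_resident and age_verified THEN citizen]. ⇒ new: citizen.
Closure: {address_verified, adult_resident, age_verified, application_complete, citizen, enrolled_program, has_dependent, has_valid_id, household_head, identity_verified, income_below_cap, means_tested, notify_finance, over_18, priority_flag, resident, tax_filed} — 17 facts.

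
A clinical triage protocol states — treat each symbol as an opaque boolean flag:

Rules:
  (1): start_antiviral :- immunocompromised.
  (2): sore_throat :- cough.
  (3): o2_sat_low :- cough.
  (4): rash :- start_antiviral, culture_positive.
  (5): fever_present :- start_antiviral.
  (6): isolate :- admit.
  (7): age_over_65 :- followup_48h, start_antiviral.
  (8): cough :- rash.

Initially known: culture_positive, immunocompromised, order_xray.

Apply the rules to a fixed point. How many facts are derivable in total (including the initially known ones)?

Round 1: (1) [start_antiviral :- immunocompromised.]. Adds start_antiviral.
Round 2: (4) [rash :- start_antiviral, culture_positive.]; (5) [fever_present :- start_antiviral.]. Adds rash, fever_present.
Round 3: (8) [cough :- rash.]. Adds cough.
Round 4: (2) [sore_throat :- cough.]; (3) [o2_sat_low :- cough.]. Adds sore_throat, o2_sat_low.
Closure: {cough, culture_positive, fever_present, immunocompromised, o2_sat_low, order_xray, rash, sore_throat, start_antiviral} — 9 facts.

9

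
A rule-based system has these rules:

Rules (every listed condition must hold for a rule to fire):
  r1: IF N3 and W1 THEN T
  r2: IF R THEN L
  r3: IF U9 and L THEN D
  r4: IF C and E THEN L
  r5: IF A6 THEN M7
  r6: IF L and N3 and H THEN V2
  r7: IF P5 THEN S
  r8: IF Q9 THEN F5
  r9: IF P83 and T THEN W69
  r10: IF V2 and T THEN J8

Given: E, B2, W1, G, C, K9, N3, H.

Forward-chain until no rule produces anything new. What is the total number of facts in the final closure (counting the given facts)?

Round 1 fires r1, r4, giving T, L.
Round 2 fires r6, giving V2.
Round 3 fires r10, giving J8.
Closure: {B2, C, E, G, H, J8, K9, L, N3, T, V2, W1} — 12 facts.

12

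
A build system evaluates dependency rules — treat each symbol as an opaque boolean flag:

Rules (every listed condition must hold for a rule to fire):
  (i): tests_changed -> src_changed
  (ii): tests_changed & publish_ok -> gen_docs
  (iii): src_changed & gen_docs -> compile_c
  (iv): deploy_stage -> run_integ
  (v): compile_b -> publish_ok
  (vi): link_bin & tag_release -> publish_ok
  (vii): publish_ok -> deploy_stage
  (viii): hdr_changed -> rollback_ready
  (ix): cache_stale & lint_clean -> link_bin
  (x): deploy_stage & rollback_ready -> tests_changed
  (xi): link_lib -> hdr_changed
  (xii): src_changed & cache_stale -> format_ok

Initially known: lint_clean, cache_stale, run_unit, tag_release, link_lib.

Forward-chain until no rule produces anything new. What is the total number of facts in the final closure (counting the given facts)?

Round 1: (ix) [cache_stale & lint_clean -> link_bin]; (xi) [link_lib -> hdr_changed]. New: link_bin, hdr_changed.
Round 2: (vi) [link_bin & tag_release -> publish_ok]; (viii) [hdr_changed -> rollback_ready]. New: publish_ok, rollback_ready.
Round 3: (vii) [publish_ok -> deploy_stage]. New: deploy_stage.
Round 4: (iv) [deploy_stage -> run_integ]; (x) [deploy_stage & rollback_ready -> tests_changed]. New: run_integ, tests_changed.
Round 5: (i) [tests_changed -> src_changed]; (ii) [tests_changed & publish_ok -> gen_docs]. New: src_changed, gen_docs.
Round 6: (iii) [src_changed & gen_docs -> compile_c]; (xii) [src_changed & cache_stale -> format_ok]. New: compile_c, format_ok.
Closure: {cache_stale, compile_c, deploy_stage, format_ok, gen_docs, hdr_changed, link_bin, link_lib, lint_clean, publish_ok, rollback_ready, run_integ, run_unit, src_changed, tag_release, tests_changed} — 16 facts.

16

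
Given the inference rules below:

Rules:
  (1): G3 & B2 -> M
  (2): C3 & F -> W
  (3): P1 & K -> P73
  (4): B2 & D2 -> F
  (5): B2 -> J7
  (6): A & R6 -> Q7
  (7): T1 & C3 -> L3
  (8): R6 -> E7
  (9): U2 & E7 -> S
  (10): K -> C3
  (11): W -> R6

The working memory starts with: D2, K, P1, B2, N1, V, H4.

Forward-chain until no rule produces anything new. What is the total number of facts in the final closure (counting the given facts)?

14

Round 1: (3) [P1 & K -> P73]; (4) [B2 & D2 -> F]; (5) [B2 -> J7]; (10) [K -> C3]. New: P73, F, J7, C3.
Round 2: (2) [C3 & F -> W]. New: W.
Round 3: (11) [W -> R6]. New: R6.
Round 4: (8) [R6 -> E7]. New: E7.
Closure: {B2, C3, D2, E7, F, H4, J7, K, N1, P1, P73, R6, V, W} — 14 facts.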